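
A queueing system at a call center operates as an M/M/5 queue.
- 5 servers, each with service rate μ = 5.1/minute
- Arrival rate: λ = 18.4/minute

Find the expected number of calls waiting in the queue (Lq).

Traffic intensity: ρ = λ/(cμ) = 18.4/(5×5.1) = 0.7216
Since ρ = 0.7216 < 1, system is stable.
Offered load a = λ/μ = cρ = 18.4/5.1 = 3.6078
P₀ = [ Σₙ₌₀^4 aⁿ/n! + a^5/(5!(1-ρ)) ]⁻¹
Σ = a^0/0! + a^1/1! + a^2/2! + a^3/3! + a^4/4! = 1.0000 + 3.6078 + 6.5083 + 7.8269 + 7.0596 = 26.0026
a^5/(5!(1-ρ)) = 611.2773/(120 × 0.278431) = 18.2953
P₀ = 1/(26.0026 + 18.2953) = 0.02257
Lq = P₀·a^5·ρ / (5!(1-ρ)²) = 0.022574 × 611.2773 × 0.72157 / (120 × 0.077524) = 1.0703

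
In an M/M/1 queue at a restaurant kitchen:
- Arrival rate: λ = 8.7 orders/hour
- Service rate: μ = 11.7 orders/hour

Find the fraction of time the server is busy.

Server utilization: ρ = λ/μ
ρ = 8.7/11.7 = 0.7436
The server is busy 74.36% of the time.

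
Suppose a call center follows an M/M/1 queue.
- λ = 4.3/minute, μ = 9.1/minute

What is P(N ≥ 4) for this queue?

ρ = λ/μ = 4.3/9.1 = 0.472527
P(N ≥ n) = ρⁿ
P(N ≥ 4) = 0.472527^4
P(N ≥ 4) = 0.04985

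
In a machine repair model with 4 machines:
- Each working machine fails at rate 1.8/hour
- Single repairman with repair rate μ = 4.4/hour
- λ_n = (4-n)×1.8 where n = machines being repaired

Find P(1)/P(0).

P(1)/P(0) = ∏_{i=0}^{1-1} λ_i/μ_{i+1}
= (4-0)×1.8/4.4
= 1.6364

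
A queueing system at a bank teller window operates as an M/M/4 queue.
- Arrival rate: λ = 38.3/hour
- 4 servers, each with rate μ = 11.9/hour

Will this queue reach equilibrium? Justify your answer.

Stability requires ρ = λ/(cμ) < 1
ρ = 38.3/(4 × 11.9) = 38.3/47.60 = 0.8046
Since 0.8046 < 1, the system is STABLE.
The servers are busy 80.46% of the time.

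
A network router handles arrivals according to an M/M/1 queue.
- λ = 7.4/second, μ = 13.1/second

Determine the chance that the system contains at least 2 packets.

ρ = λ/μ = 7.4/13.1 = 0.5649
P(N ≥ n) = ρⁿ
P(N ≥ 2) = 0.5649^2
P(N ≥ 2) = 0.3191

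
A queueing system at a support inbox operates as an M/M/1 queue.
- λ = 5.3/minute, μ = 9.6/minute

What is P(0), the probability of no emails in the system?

ρ = λ/μ = 5.3/9.6 = 0.5521
P(0) = 1 - ρ = 1 - 0.5521 = 0.4479
The server is idle 44.79% of the time.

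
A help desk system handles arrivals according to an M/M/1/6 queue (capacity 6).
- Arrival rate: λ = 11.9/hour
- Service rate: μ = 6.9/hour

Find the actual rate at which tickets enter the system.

ρ = λ/μ = 11.9/6.9 = 1.7246
P₀ = (1-ρ)/(1-ρ^(K+1)) = (1-1.7246)/(1-1.7246^7) = -0.7246/-44.3752 = 0.01633
P_K = P₀×ρ^K = 0.016329 × 1.7246^6 = 0.016329 × 26.3106 = 0.4296
λ_eff = λ(1-P_K) = 11.9 × (1 - 0.42964) = 11.9 × 0.57036 = 6.7873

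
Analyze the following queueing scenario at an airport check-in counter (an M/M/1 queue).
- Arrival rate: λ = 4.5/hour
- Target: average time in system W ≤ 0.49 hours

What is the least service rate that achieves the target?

For M/M/1: W = 1/(μ-λ)
Need W ≤ 0.49, so 1/(μ-λ) ≤ 0.49
μ - λ ≥ 1/0.49 = 2.0408
μ ≥ 4.5 + 2.0408 = 6.5408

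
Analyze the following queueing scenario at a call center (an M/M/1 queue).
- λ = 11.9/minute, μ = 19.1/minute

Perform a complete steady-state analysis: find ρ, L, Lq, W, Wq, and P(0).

Step 1: ρ = λ/μ = 11.9/19.1 = 0.6230
Step 2: L = λ/(μ-λ) = 11.9/7.20 = 1.6528
Step 3: Lq = λ²/(μ(μ-λ)) = 141.61/(19.1×7.20) = 1.0297
Step 4: W = 1/(μ-λ) = 1/7.20 = 0.13889
Step 5: Wq = λ/(μ(μ-λ)) = 11.9/(19.1×7.20) = 0.08653
Step 6: P(0) = 1-ρ = 0.3770
Verify: L = λW = 11.9×0.13889 = 1.6528 ✔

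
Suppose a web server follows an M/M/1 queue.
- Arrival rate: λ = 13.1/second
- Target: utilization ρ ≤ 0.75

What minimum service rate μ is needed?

ρ = λ/μ, so μ = λ/ρ
μ ≥ 13.1/0.75 = 17.4667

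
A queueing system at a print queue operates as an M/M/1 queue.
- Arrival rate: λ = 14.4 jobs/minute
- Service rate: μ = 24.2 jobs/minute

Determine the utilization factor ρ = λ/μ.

Server utilization: ρ = λ/μ
ρ = 14.4/24.2 = 0.5950
The server is busy 59.50% of the time.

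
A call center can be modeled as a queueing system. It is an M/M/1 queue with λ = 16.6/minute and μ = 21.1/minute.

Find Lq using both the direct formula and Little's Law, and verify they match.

Method 1 (direct): Lq = λ²/(μ(μ-λ)) = 275.56/(21.1 × 4.50) = 2.9022

Method 2 (Little's Law):
W = 1/(μ-λ) = 1/4.50 = 0.22222
Wq = W - 1/μ = 0.22222 - 0.047393 = 0.17483
Lq = λWq = 16.6 × 0.17483 = 2.9022 ✔ (matches Method 1)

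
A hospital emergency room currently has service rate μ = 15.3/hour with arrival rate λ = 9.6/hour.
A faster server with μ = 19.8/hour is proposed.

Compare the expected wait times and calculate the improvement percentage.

System 1: ρ₁ = 9.6/15.3 = 0.6275, W₁ = 1/(15.3-9.6) = 0.17544
System 2: ρ₂ = 9.6/19.8 = 0.4848, W₂ = 1/(19.8-9.6) = 0.098039
Improvement: (W₁-W₂)/W₁ = (0.17544-0.098039)/0.17544 = 44.12%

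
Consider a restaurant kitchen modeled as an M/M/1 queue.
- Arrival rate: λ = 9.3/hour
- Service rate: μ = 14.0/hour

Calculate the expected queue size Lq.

ρ = λ/μ = 9.3/14.0 = 0.6643
For M/M/1: Lq = λ²/(μ(μ-λ))
Lq = 86.49/(14.0 × 4.70)
Lq = 1.3144 orders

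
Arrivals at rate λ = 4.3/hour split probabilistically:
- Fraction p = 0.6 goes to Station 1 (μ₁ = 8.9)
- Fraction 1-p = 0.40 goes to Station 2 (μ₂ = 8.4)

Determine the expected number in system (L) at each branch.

Effective rates: λ₁ = 4.3×0.6 = 2.58, λ₂ = 4.3×0.40 = 1.72
Station 1: ρ₁ = 2.58/8.9 = 0.28989, L₁ = ρ₁/(1-ρ₁) = 0.28989/(1-0.28989) = 0.4082
Station 2: ρ₂ = 1.72/8.4 = 0.2048, L₂ = ρ₂/(1-ρ₂) = 0.2048/(1-0.2048) = 0.2575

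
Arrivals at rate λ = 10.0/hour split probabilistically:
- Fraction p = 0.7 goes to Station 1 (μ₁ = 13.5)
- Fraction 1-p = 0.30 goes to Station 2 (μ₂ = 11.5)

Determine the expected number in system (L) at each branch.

Effective rates: λ₁ = 10.0×0.7 = 7, λ₂ = 10.0×0.30 = 3
Station 1: ρ₁ = 7/13.5 = 0.51852, L₁ = ρ₁/(1-ρ₁) = 0.51852/(1-0.51852) = 1.0769
Station 2: ρ₂ = 3/11.5 = 0.26087, L₂ = ρ₂/(1-ρ₂) = 0.26087/(1-0.26087) = 0.3529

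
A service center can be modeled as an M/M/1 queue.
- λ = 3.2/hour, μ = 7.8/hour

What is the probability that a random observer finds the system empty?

ρ = λ/μ = 3.2/7.8 = 0.4103
P(0) = 1 - ρ = 1 - 0.4103 = 0.5897
The server is idle 58.97% of the time.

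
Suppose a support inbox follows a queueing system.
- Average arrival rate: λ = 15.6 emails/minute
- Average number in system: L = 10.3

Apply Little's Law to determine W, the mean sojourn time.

Little's Law: L = λW, so W = L/λ
W = 10.3/15.6 = 0.6603 minutes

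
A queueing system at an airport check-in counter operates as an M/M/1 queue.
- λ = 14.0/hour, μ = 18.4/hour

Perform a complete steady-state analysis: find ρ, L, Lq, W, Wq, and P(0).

Step 1: ρ = λ/μ = 14.0/18.4 = 0.7609
Step 2: L = λ/(μ-λ) = 14.0/4.40 = 3.1818
Step 3: Lq = λ²/(μ(μ-λ)) = 196.00/(18.4×4.40) = 2.4209
Step 4: W = 1/(μ-λ) = 1/4.40 = 0.22727
Step 5: Wq = λ/(μ(μ-λ)) = 14.0/(18.4×4.40) = 0.1729
Step 6: P(0) = 1-ρ = 0.2391
Verify: L = λW = 14.0×0.22727 = 3.1818 ✔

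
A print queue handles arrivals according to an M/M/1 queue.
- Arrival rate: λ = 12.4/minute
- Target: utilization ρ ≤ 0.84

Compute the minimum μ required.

ρ = λ/μ, so μ = λ/ρ
μ ≥ 12.4/0.84 = 14.7619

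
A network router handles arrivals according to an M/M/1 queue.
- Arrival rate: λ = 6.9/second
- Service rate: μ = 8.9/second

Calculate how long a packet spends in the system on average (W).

First, compute utilization: ρ = λ/μ = 6.9/8.9 = 0.7753
For M/M/1: W = 1/(μ-λ)
W = 1/(8.9-6.9) = 1/2.00
W = 0.5000 seconds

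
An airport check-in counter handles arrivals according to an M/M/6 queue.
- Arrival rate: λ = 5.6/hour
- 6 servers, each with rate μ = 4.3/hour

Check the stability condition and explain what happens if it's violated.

Stability requires ρ = λ/(cμ) < 1
ρ = 5.6/(6 × 4.3) = 5.6/25.80 = 0.2171
Since 0.2171 < 1, the system is STABLE.
The servers are busy 21.71% of the time.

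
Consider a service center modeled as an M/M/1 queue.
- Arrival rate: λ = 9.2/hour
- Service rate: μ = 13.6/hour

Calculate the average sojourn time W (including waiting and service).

First, compute utilization: ρ = λ/μ = 9.2/13.6 = 0.6765
For M/M/1: W = 1/(μ-λ)
W = 1/(13.6-9.2) = 1/4.40
W = 0.2273 hours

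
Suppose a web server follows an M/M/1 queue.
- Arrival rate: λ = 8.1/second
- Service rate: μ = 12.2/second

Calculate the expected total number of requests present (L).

ρ = λ/μ = 8.1/12.2 = 0.6639
For M/M/1: L = λ/(μ-λ)
L = 8.1/(12.2-8.1) = 8.1/4.10
L = 1.9756 requests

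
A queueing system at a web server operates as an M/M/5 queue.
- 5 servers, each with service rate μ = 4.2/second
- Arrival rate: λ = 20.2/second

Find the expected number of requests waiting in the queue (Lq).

Traffic intensity: ρ = λ/(cμ) = 20.2/(5×4.2) = 0.9619
Since ρ = 0.9619 < 1, system is stable.
Offered load a = λ/μ = cρ = 20.2/4.2 = 4.8095
P₀ = [ Σₙ₌₀^4 aⁿ/n! + a^5/(5!(1-ρ)) ]⁻¹
Σ = a^0/0! + a^1/1! + a^2/2! + a^3/3! + a^4/4! = 1.0000 + 4.8095 + 11.5658 + 18.5419 + 22.2945 = 58.2117
a^5/(5!(1-ρ)) = 2573.4184/(120 × 0.038095238) = 562.9353
P₀ = 1/(58.2117 + 562.9353) = 0.001610
Lq = P₀·a^5·ρ / (5!(1-ρ)²) = 0.001609925 × 2573.4184 × 0.9619048 / (120 × 0.001451247) = 22.8837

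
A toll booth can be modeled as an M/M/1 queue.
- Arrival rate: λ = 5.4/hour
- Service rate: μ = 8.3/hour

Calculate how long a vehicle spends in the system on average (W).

First, compute utilization: ρ = λ/μ = 5.4/8.3 = 0.6506
For M/M/1: W = 1/(μ-λ)
W = 1/(8.3-5.4) = 1/2.90
W = 0.3448 hours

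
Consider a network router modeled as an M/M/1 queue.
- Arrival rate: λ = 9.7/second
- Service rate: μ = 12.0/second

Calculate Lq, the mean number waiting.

ρ = λ/μ = 9.7/12.0 = 0.8083
For M/M/1: Lq = λ²/(μ(μ-λ))
Lq = 94.09/(12.0 × 2.30)
Lq = 3.4091 packets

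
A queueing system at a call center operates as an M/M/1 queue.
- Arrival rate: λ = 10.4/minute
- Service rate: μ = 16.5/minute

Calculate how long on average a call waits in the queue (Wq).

First, compute utilization: ρ = λ/μ = 10.4/16.5 = 0.6303
For M/M/1: Wq = λ/(μ(μ-λ))
Wq = 10.4/(16.5 × (16.5-10.4))
Wq = 10.4/(16.5 × 6.10)
Wq = 0.1033 minutes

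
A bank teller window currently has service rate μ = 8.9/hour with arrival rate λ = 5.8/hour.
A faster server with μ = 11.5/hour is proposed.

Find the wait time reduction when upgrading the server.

System 1: ρ₁ = 5.8/8.9 = 0.6517, W₁ = 1/(8.9-5.8) = 0.32258
System 2: ρ₂ = 5.8/11.5 = 0.5043, W₂ = 1/(11.5-5.8) = 0.17544
Improvement: (W₁-W₂)/W₁ = (0.32258-0.17544)/0.32258 = 45.61%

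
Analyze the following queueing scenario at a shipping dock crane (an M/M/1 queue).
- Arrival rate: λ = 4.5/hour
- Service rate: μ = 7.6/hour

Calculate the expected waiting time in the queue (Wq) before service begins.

First, compute utilization: ρ = λ/μ = 4.5/7.6 = 0.5921
For M/M/1: Wq = λ/(μ(μ-λ))
Wq = 4.5/(7.6 × (7.6-4.5))
Wq = 4.5/(7.6 × 3.10)
Wq = 0.1910 hours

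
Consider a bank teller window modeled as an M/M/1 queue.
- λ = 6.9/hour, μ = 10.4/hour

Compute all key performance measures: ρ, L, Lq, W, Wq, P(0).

Step 1: ρ = λ/μ = 6.9/10.4 = 0.6635
Step 2: L = λ/(μ-λ) = 6.9/3.50 = 1.9714
Step 3: Lq = λ²/(μ(μ-λ)) = 47.61/(10.4×3.50) = 1.3080
Step 4: W = 1/(μ-λ) = 1/3.50 = 0.28571
Step 5: Wq = λ/(μ(μ-λ)) = 6.9/(10.4×3.50) = 0.1896
Step 6: P(0) = 1-ρ = 0.3365
Verify: L = λW = 6.9×0.28571 = 1.9714 ✔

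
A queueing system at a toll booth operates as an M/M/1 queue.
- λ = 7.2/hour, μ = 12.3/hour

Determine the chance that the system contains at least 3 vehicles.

ρ = λ/μ = 7.2/12.3 = 0.5854
P(N ≥ n) = ρⁿ
P(N ≥ 3) = 0.5854^3
P(N ≥ 3) = 0.2006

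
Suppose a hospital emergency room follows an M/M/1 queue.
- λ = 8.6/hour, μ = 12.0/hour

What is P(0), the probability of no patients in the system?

ρ = λ/μ = 8.6/12.0 = 0.7167
P(0) = 1 - ρ = 1 - 0.7167 = 0.2833
The server is idle 28.33% of the time.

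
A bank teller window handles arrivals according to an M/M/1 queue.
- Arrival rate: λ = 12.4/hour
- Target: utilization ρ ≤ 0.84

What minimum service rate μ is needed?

ρ = λ/μ, so μ = λ/ρ
μ ≥ 12.4/0.84 = 14.7619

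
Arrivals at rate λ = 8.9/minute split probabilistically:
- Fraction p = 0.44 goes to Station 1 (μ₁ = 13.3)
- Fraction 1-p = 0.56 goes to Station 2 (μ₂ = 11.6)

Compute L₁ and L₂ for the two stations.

Effective rates: λ₁ = 8.9×0.44 = 3.916, λ₂ = 8.9×0.56 = 4.984
Station 1: ρ₁ = 3.916/13.3 = 0.29444, L₁ = ρ₁/(1-ρ₁) = 0.29444/(1-0.29444) = 0.4173
Station 2: ρ₂ = 4.984/11.6 = 0.42966, L₂ = ρ₂/(1-ρ₂) = 0.42966/(1-0.42966) = 0.7533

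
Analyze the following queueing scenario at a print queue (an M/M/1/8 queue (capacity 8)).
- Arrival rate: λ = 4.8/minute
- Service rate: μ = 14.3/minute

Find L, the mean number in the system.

ρ = λ/μ = 4.8/14.3 = 0.33566
P₀ = (1-ρ)/(1-ρ^(K+1)) = (1-0.33566)/(1-0.33566^9) = 0.6643/0.9999 = 0.6644
P_K = P₀×ρ^K = 0.66438 × 0.33566^8 = 0.66438 × 0.00016114 = 0.0001071
L = ρ[1 - (K+1)ρ^K + Kρ^(K+1)] / [(1-ρ)(1-ρ^(K+1))]
L = 0.33566 × (1 - 9×0.0001611 + 8×0.00005409) / ((1 - 0.33566) × (1 - 0.00005409)) = 0.5048 jobs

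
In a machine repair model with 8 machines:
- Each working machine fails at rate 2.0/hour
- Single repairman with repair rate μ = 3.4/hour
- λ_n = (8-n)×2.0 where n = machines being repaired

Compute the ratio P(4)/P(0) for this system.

P(4)/P(0) = ∏_{i=0}^{4-1} λ_i/μ_{i+1}
= (8-0)×2.0/3.4 × (8-1)×2.0/3.4 × (8-2)×2.0/3.4 × (8-3)×2.0/3.4
= 201.1470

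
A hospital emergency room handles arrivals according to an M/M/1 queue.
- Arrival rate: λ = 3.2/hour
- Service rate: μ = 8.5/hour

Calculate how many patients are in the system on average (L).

ρ = λ/μ = 3.2/8.5 = 0.3765
For M/M/1: L = λ/(μ-λ)
L = 3.2/(8.5-3.2) = 3.2/5.30
L = 0.6038 patients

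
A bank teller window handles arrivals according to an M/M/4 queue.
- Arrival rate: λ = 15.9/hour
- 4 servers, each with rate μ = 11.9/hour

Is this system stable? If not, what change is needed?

Stability requires ρ = λ/(cμ) < 1
ρ = 15.9/(4 × 11.9) = 15.9/47.60 = 0.3340
Since 0.3340 < 1, the system is STABLE.
The servers are busy 33.40% of the time.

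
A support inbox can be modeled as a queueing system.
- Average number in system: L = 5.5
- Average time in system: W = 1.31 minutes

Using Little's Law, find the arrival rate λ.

Little's Law: L = λW, so λ = L/W
λ = 5.5/1.31 = 4.1985 emails/minute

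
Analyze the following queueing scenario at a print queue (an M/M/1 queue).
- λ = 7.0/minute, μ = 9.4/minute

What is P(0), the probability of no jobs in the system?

ρ = λ/μ = 7.0/9.4 = 0.7447
P(0) = 1 - ρ = 1 - 0.7447 = 0.2553
The server is idle 25.53% of the time.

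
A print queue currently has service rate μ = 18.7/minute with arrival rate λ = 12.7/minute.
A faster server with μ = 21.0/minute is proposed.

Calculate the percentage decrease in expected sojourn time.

System 1: ρ₁ = 12.7/18.7 = 0.6791, W₁ = 1/(18.7-12.7) = 0.1667
System 2: ρ₂ = 12.7/21.0 = 0.6048, W₂ = 1/(21.0-12.7) = 0.1205
Improvement: (W₁-W₂)/W₁ = (0.1667-0.1205)/0.1667 = 27.71%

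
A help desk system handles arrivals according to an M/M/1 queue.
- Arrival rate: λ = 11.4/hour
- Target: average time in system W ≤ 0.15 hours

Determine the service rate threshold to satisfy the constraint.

For M/M/1: W = 1/(μ-λ)
Need W ≤ 0.15, so 1/(μ-λ) ≤ 0.15
μ - λ ≥ 1/0.15 = 6.6667
μ ≥ 11.4 + 6.6667 = 18.0667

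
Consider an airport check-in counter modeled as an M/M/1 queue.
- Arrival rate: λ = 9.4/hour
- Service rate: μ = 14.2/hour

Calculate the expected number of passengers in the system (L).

ρ = λ/μ = 9.4/14.2 = 0.6620
For M/M/1: L = λ/(μ-λ)
L = 9.4/(14.2-9.4) = 9.4/4.80
L = 1.9583 passengers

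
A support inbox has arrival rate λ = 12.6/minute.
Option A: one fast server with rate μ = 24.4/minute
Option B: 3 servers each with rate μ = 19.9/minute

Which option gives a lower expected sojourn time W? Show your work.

Option A: single server μ = 24.4 (M/M/1)
  ρ_A = 12.6/24.4 = 0.5164
  W_A = 1/(μ-λ) = 1/(24.4-12.6) = 1/11.80 = 0.08475

Option B: 3 servers μ = 19.9 (M/M/3)
  ρ_B = λ/(cμ) = 12.6/(3×19.9) = 0.2111
  Offered load a = λ/μ = cρ = 12.6/19.9 = 0.6332
  P₀ = [ Σₙ₌₀^2 aⁿ/n! + a^3/(3!(1-ρ)) ]⁻¹
  Σ = a^0/0! + a^1/1! + a^2/2! = 1.0000 + 0.6332 + 0.2004 = 1.8336
  a^3/(3!(1-ρ)) = 0.2538/(6 × 0.7889) = 0.05362
  P₀ = 1/(1.8336 + 0.05362) = 0.5299
  Lq = P₀·a^3·ρ / (3!(1-ρ)²) = 0.52987 × 0.25384 × 0.21106 / (6 × 0.62243) = 0.007601
  Wq_B = Lq/λ = 0.007601/12.6 = 0.0006033
  W_B = Wq_B + 1/μ = 0.0006033 + 0.05025 = 0.05085

Since W_B = 0.05085 < W_A = 0.08475, Option B (multiple servers) has the shorter time in system.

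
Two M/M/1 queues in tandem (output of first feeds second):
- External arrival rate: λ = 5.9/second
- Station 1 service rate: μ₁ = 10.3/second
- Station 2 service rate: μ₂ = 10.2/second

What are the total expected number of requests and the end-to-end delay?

By Jackson's theorem, each station behaves as independent M/M/1.
Station 1: ρ₁ = 5.9/10.3 = 0.5728, L₁ = ρ₁/(1-ρ₁) = λ/(μ₁-λ) = 5.9/4.40 = 1.3409
Station 2: ρ₂ = 5.9/10.2 = 0.5784, L₂ = ρ₂/(1-ρ₂) = λ/(μ₂-λ) = 5.9/4.30 = 1.3721
Total: L = L₁ + L₂ = 1.3409 + 1.3721 = 2.7130
W = L/λ = 2.7130/5.9 = 0.4598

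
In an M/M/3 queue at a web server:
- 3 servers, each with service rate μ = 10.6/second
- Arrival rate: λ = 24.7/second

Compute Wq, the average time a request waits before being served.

Traffic intensity: ρ = λ/(cμ) = 24.7/(3×10.6) = 0.7767
Since ρ = 0.7767 < 1, system is stable.
Offered load a = λ/μ = cρ = 24.7/10.6 = 2.3302
P₀ = [ Σₙ₌₀^2 aⁿ/n! + a^3/(3!(1-ρ)) ]⁻¹
Σ = a^0/0! + a^1/1! + a^2/2! = 1.0000 + 2.3302 + 2.7149 = 6.0451
a^3/(3!(1-ρ)) = 12.6524/(6 × 0.22327) = 9.4448
P₀ = 1/(6.0451 + 9.4448) = 0.06456
Lq = P₀·a^3·ρ / (3!(1-ρ)²) = 0.06456 × 12.6524 × 0.7767 / (6 × 0.04985) = 2.1212
Wq = Lq/λ = 2.1212/24.7 = 0.08588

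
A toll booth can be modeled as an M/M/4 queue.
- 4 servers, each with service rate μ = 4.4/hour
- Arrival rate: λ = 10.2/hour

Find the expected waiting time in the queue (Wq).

Traffic intensity: ρ = λ/(cμ) = 10.2/(4×4.4) = 0.5795
Since ρ = 0.5795 < 1, system is stable.
Offered load a = λ/μ = cρ = 10.2/4.4 = 2.3182
P₀ = [ Σₙ₌₀^3 aⁿ/n! + a^4/(4!(1-ρ)) ]⁻¹
Σ = a^0/0! + a^1/1! + a^2/2! + a^3/3! = 1.0000 + 2.3182 + 2.6870 + 2.0763 = 8.0815
a^4/(4!(1-ρ)) = 28.8795/(24 × 0.420455) = 2.8619
P₀ = 1/(8.0815 + 2.8619) = 0.09138
Lq = P₀·a^4·ρ / (4!(1-ρ)²) = 0.091379 × 28.8795 × 0.57955 / (24 × 0.17678) = 0.3605
Wq = Lq/λ = 0.3605/10.2 = 0.03534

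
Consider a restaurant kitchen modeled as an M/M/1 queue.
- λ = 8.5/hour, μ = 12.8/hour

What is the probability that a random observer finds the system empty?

ρ = λ/μ = 8.5/12.8 = 0.6641
P(0) = 1 - ρ = 1 - 0.6641 = 0.3359
The server is idle 33.59% of the time.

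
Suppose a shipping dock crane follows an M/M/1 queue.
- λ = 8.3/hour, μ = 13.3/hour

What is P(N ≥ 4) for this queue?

ρ = λ/μ = 8.3/13.3 = 0.6241
P(N ≥ n) = ρⁿ
P(N ≥ 4) = 0.6241^4
P(N ≥ 4) = 0.1517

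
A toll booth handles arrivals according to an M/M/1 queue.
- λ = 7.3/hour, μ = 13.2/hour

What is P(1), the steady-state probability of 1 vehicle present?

ρ = λ/μ = 7.3/13.2 = 0.5530
P(n) = (1-ρ)ρⁿ
P(1) = (1-0.5530) × 0.5530^1
P(1) = 0.4470 × 0.5530
P(1) = 0.2472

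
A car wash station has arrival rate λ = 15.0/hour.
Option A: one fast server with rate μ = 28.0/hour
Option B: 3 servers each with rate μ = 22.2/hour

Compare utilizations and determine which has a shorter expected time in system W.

Option A: single server μ = 28.0 (M/M/1)
  ρ_A = 15.0/28.0 = 0.5357
  W_A = 1/(μ-λ) = 1/(28.0-15.0) = 1/13.00 = 0.07692

Option B: 3 servers μ = 22.2 (M/M/3)
  ρ_B = λ/(cμ) = 15.0/(3×22.2) = 0.2252
  Offered load a = λ/μ = cρ = 15.0/22.2 = 0.6757
  P₀ = [ Σₙ₌₀^2 aⁿ/n! + a^3/(3!(1-ρ)) ]⁻¹
  Σ = a^0/0! + a^1/1! + a^2/2! = 1.00000 + 0.675676 + 0.228269 = 1.9039
  a^3/(3!(1-ρ)) = 0.3085/(6 × 0.7748) = 0.06636
  P₀ = 1/(1.9039 + 0.06636) = 0.5075
  Lq = P₀·a^3·ρ / (3!(1-ρ)²) = 0.50754 × 0.30847 × 0.22523 / (6 × 0.60028) = 0.009790
  Wq_B = Lq/λ = 0.009790/15.0 = 0.0006527
  W_B = Wq_B + 1/μ = 0.0006527 + 0.04505 = 0.04570

Since W_B = 0.04570 < W_A = 0.07692, Option B (multiple servers) has the shorter time in system.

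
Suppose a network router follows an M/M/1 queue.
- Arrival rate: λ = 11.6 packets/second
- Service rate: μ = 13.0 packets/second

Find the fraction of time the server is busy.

Server utilization: ρ = λ/μ
ρ = 11.6/13.0 = 0.8923
The server is busy 89.23% of the time.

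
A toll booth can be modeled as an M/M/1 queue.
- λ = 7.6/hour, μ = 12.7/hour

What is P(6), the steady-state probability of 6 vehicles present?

ρ = λ/μ = 7.6/12.7 = 0.5984
P(n) = (1-ρ)ρⁿ
P(6) = (1-0.5984) × 0.5984^6
P(6) = 0.4016 × 0.04591
P(6) = 0.01844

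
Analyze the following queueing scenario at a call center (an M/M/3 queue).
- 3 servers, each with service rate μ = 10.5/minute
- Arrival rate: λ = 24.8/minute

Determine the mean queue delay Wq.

Traffic intensity: ρ = λ/(cμ) = 24.8/(3×10.5) = 0.7873
Since ρ = 0.7873 < 1, system is stable.
Offered load a = λ/μ = cρ = 24.8/10.5 = 2.3619
P₀ = [ Σₙ₌₀^2 aⁿ/n! + a^3/(3!(1-ρ)) ]⁻¹
Σ = a^0/0! + a^1/1! + a^2/2! = 1.0000 + 2.3619 + 2.7893 = 6.1512
a^3/(3!(1-ρ)) = 13.1761/(6 × 0.212698) = 10.3246
P₀ = 1/(6.1512 + 10.3246) = 0.06070
Lq = P₀·a^3·ρ / (3!(1-ρ)²) = 0.060695 × 13.1761 × 0.78730 / (6 × 0.045241) = 2.3195
Wq = Lq/λ = 2.3195/24.8 = 0.09353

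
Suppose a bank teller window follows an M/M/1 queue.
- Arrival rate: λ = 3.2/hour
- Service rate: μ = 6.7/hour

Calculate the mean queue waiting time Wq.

First, compute utilization: ρ = λ/μ = 3.2/6.7 = 0.4776
For M/M/1: Wq = λ/(μ(μ-λ))
Wq = 3.2/(6.7 × (6.7-3.2))
Wq = 3.2/(6.7 × 3.50)
Wq = 0.1365 hours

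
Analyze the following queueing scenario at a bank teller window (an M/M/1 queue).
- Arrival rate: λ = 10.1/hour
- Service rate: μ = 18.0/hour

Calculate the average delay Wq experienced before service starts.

First, compute utilization: ρ = λ/μ = 10.1/18.0 = 0.5611
For M/M/1: Wq = λ/(μ(μ-λ))
Wq = 10.1/(18.0 × (18.0-10.1))
Wq = 10.1/(18.0 × 7.90)
Wq = 0.07103 hours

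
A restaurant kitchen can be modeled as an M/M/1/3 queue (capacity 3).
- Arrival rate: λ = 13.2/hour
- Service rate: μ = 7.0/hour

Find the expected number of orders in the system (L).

ρ = λ/μ = 13.2/7.0 = 1.8857
P₀ = (1-ρ)/(1-ρ^(K+1)) = (1-1.8857)/(1-1.8857^4) = -0.8857/-11.6442 = 0.07606
P_K = P₀×ρ^K = 0.07606 × 1.8857^3 = 0.07606 × 6.7053 = 0.5100
L = ρ[1 - (K+1)ρ^K + Kρ^(K+1)] / [(1-ρ)(1-ρ^(K+1))]
L = 1.8857 × (1 - 4×6.7053 + 3×12.6442) / ((1 - 1.8857) × (1 - 12.6442)) = 2.2145 orders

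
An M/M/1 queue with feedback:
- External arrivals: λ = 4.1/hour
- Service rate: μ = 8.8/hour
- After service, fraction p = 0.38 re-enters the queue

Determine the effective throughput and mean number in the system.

Effective arrival rate: λ_eff = λ/(1-p) = 4.1/(1-0.38) = 4.1/0.62 = 6.6129
ρ = λ_eff/μ = 6.6129/8.8 = 0.751466
L = ρ/(1-ρ) = 0.751466/(1-0.751466) = 3.0236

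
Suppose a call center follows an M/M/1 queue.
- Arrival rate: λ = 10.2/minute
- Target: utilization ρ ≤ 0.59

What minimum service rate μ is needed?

ρ = λ/μ, so μ = λ/ρ
μ ≥ 10.2/0.59 = 17.2881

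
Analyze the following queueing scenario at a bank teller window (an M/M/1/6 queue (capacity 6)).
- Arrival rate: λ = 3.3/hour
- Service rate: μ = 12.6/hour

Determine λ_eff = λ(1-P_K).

ρ = λ/μ = 3.3/12.6 = 0.2619
P₀ = (1-ρ)/(1-ρ^(K+1)) = (1-0.2619)/(1-0.2619^7) = 0.7381/0.9999 = 0.7382
P_K = P₀×ρ^K = 0.7382 × 0.2619^6 = 0.7382 × 0.0003227 = 0.0002382
λ_eff = λ(1-P_K) = 3.3 × (1 - 0.0002382) = 3.3 × 0.99976 = 3.2992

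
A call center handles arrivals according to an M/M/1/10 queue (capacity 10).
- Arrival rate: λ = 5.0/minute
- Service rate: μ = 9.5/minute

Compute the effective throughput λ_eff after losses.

ρ = λ/μ = 5.0/9.5 = 0.52632
P₀ = (1-ρ)/(1-ρ^(K+1)) = (1-0.52632)/(1-0.52632^11) = 0.4737/0.9991 = 0.4741
P_K = P₀×ρ^K = 0.4741 × 0.52632^10 = 0.4741 × 0.001631 = 0.0007733
λ_eff = λ(1-P_K) = 5.0 × (1 - 0.0007733) = 5.0 × 0.999227 = 4.9961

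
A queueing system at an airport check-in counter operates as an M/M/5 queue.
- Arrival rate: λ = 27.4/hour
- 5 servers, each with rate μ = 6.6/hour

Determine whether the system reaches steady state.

Stability requires ρ = λ/(cμ) < 1
ρ = 27.4/(5 × 6.6) = 27.4/33.00 = 0.8303
Since 0.8303 < 1, the system is STABLE.
The servers are busy 83.03% of the time.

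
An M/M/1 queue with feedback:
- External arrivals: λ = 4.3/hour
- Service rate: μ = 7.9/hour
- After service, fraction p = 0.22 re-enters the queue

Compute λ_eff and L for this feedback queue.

Effective arrival rate: λ_eff = λ/(1-p) = 4.3/(1-0.22) = 4.3/0.78 = 5.51282
ρ = λ_eff/μ = 5.51282/7.9 = 0.697825
L = ρ/(1-ρ) = 0.697825/(1-0.697825) = 2.3093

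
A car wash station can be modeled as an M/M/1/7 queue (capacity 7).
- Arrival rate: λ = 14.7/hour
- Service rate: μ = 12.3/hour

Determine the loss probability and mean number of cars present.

ρ = λ/μ = 14.7/12.3 = 1.19512
P₀ = (1-ρ)/(1-ρ^(K+1)) = (1-1.19512)/(1-1.19512^8) = -0.19512/-3.1619 = 0.06171
P_K = P₀×ρ^K = 0.06171 × 1.19512^7 = 0.06171 × 3.4824 = 0.2149
Blocking probability P_7 = 0.2149 (21.49%)
L = ρ[1 - (K+1)ρ^K + Kρ^(K+1)] / [(1-ρ)(1-ρ^(K+1))]
L = 1.19512 × (1 - 8×3.482416 + 7×4.161905) / ((1 - 1.19512) × (1 - 4.161905)) = 4.4051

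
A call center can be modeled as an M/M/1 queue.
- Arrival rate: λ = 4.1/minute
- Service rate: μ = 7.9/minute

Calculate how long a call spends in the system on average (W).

First, compute utilization: ρ = λ/μ = 4.1/7.9 = 0.5190
For M/M/1: W = 1/(μ-λ)
W = 1/(7.9-4.1) = 1/3.80
W = 0.2632 minutes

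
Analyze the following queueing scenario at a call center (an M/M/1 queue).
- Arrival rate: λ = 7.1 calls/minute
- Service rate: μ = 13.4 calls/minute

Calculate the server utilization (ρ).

Server utilization: ρ = λ/μ
ρ = 7.1/13.4 = 0.5299
The server is busy 52.99% of the time.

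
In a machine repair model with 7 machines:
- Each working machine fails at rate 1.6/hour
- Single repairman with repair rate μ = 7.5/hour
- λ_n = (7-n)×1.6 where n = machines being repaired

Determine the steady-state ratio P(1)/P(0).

P(1)/P(0) = ∏_{i=0}^{1-1} λ_i/μ_{i+1}
= (7-0)×1.6/7.5
= 1.4933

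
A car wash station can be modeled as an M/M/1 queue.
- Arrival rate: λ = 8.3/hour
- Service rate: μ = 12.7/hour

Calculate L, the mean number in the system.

ρ = λ/μ = 8.3/12.7 = 0.6535
For M/M/1: L = λ/(μ-λ)
L = 8.3/(12.7-8.3) = 8.3/4.40
L = 1.8864 cars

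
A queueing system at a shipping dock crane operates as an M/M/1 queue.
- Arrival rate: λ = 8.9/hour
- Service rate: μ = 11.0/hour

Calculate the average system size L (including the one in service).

ρ = λ/μ = 8.9/11.0 = 0.8091
For M/M/1: L = λ/(μ-λ)
L = 8.9/(11.0-8.9) = 8.9/2.10
L = 4.2381 containers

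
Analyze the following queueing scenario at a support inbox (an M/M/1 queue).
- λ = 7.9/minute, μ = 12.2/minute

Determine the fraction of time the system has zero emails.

ρ = λ/μ = 7.9/12.2 = 0.6475
P(0) = 1 - ρ = 1 - 0.6475 = 0.3525
The server is idle 35.25% of the time.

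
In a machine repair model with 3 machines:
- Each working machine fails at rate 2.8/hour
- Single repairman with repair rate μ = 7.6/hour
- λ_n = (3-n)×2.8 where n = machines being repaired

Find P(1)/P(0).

P(1)/P(0) = ∏_{i=0}^{1-1} λ_i/μ_{i+1}
= (3-0)×2.8/7.6
= 1.1053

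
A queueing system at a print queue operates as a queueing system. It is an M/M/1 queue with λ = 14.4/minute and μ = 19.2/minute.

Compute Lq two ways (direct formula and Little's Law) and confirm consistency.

Method 1 (direct): Lq = λ²/(μ(μ-λ)) = 207.36/(19.2 × 4.80) = 2.2500

Method 2 (Little's Law):
W = 1/(μ-λ) = 1/4.80 = 0.20833
Wq = W - 1/μ = 0.20833 - 0.052083 = 0.15625
Lq = λWq = 14.4 × 0.15625 = 2.2500 ✔ (matches Method 1)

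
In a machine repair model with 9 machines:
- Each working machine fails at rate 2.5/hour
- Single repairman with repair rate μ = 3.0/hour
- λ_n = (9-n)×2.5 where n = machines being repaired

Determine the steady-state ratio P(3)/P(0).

P(3)/P(0) = ∏_{i=0}^{3-1} λ_i/μ_{i+1}
= (9-0)×2.5/3.0 × (9-1)×2.5/3.0 × (9-2)×2.5/3.0
= 291.6667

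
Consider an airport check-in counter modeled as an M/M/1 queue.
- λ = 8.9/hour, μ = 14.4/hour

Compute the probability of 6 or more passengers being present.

ρ = λ/μ = 8.9/14.4 = 0.61806
P(N ≥ n) = ρⁿ
P(N ≥ 6) = 0.61806^6
P(N ≥ 6) = 0.05574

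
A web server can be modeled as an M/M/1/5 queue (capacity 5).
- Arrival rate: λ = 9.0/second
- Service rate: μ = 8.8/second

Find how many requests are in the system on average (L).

ρ = λ/μ = 9.0/8.8 = 1.02273
P₀ = (1-ρ)/(1-ρ^(K+1)) = (1-1.02273)/(1-1.02273^6) = -0.02273/-0.1444 = 0.1574
P_K = P₀×ρ^K = 0.15744 × 1.02273^5 = 0.15744 × 1.1189 = 0.1762
L = ρ[1 - (K+1)ρ^K + Kρ^(K+1)] / [(1-ρ)(1-ρ^(K+1))]
L = 1.02273 × (1 - 6×1.1189353 + 5×1.1443687) / ((1 - 1.02273) × (1 - 1.1443687)) = 2.5655 requests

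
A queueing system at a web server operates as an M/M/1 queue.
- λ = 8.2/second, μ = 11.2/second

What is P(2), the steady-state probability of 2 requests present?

ρ = λ/μ = 8.2/11.2 = 0.7321
P(n) = (1-ρ)ρⁿ
P(2) = (1-0.7321) × 0.7321^2
P(2) = 0.2679 × 0.5360
P(2) = 0.1436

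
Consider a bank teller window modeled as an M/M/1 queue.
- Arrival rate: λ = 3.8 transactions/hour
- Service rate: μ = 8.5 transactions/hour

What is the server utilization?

Server utilization: ρ = λ/μ
ρ = 3.8/8.5 = 0.4471
The server is busy 44.71% of the time.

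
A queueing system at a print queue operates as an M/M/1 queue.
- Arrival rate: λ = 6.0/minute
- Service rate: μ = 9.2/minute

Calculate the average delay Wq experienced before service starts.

First, compute utilization: ρ = λ/μ = 6.0/9.2 = 0.6522
For M/M/1: Wq = λ/(μ(μ-λ))
Wq = 6.0/(9.2 × (9.2-6.0))
Wq = 6.0/(9.2 × 3.20)
Wq = 0.2038 minutes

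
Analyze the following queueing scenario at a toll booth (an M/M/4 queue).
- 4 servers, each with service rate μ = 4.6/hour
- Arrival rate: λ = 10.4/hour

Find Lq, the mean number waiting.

Traffic intensity: ρ = λ/(cμ) = 10.4/(4×4.6) = 0.5652
Since ρ = 0.5652 < 1, system is stable.
Offered load a = λ/μ = cρ = 10.4/4.6 = 2.2609
P₀ = [ Σₙ₌₀^3 aⁿ/n! + a^4/(4!(1-ρ)) ]⁻¹
Σ = a^0/0! + a^1/1! + a^2/2! + a^3/3! = 1.00000 + 2.26087 + 2.55577 + 1.92608 = 7.7427
a^4/(4!(1-ρ)) = 26.1278/(24 × 0.43478) = 2.5039
P₀ = 1/(7.7427 + 2.5039) = 0.09759
Lq = P₀·a^4·ρ / (4!(1-ρ)²) = 0.09759 × 26.1278 × 0.5652 / (24 × 0.1890) = 0.3177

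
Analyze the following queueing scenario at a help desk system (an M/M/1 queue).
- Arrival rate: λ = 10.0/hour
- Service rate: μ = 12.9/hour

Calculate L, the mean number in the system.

ρ = λ/μ = 10.0/12.9 = 0.7752
For M/M/1: L = λ/(μ-λ)
L = 10.0/(12.9-10.0) = 10.0/2.90
L = 3.4483 tickets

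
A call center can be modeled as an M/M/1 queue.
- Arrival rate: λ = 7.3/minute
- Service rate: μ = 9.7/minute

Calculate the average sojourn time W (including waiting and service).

First, compute utilization: ρ = λ/μ = 7.3/9.7 = 0.7526
For M/M/1: W = 1/(μ-λ)
W = 1/(9.7-7.3) = 1/2.40
W = 0.4167 minutes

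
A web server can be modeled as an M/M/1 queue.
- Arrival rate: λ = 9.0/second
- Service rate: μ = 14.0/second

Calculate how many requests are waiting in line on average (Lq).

ρ = λ/μ = 9.0/14.0 = 0.6429
For M/M/1: Lq = λ²/(μ(μ-λ))
Lq = 81.00/(14.0 × 5.00)
Lq = 1.1571 requests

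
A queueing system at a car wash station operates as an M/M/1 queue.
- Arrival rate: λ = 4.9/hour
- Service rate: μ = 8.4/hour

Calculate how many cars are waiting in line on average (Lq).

ρ = λ/μ = 4.9/8.4 = 0.5833
For M/M/1: Lq = λ²/(μ(μ-λ))
Lq = 24.01/(8.4 × 3.50)
Lq = 0.8167 cars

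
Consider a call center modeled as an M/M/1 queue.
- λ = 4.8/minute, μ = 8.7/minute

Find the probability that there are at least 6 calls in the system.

ρ = λ/μ = 4.8/8.7 = 0.551724
P(N ≥ n) = ρⁿ
P(N ≥ 6) = 0.551724^6
P(N ≥ 6) = 0.02821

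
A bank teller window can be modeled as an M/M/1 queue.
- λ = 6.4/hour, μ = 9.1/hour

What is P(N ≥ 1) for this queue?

ρ = λ/μ = 6.4/9.1 = 0.7033
P(N ≥ n) = ρⁿ
P(N ≥ 1) = 0.7033^1
P(N ≥ 1) = 0.7033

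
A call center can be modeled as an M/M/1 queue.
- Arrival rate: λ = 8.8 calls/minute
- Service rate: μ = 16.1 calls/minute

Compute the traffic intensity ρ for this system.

Server utilization: ρ = λ/μ
ρ = 8.8/16.1 = 0.5466
The server is busy 54.66% of the time.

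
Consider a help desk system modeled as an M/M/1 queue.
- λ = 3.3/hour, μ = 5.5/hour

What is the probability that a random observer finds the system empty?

ρ = λ/μ = 3.3/5.5 = 0.6000
P(0) = 1 - ρ = 1 - 0.6000 = 0.4000
The server is idle 40.00% of the time.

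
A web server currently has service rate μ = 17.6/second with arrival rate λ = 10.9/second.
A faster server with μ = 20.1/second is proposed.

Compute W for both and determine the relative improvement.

System 1: ρ₁ = 10.9/17.6 = 0.6193, W₁ = 1/(17.6-10.9) = 0.14925
System 2: ρ₂ = 10.9/20.1 = 0.5423, W₂ = 1/(20.1-10.9) = 0.10870
Improvement: (W₁-W₂)/W₁ = (0.14925-0.10870)/0.14925 = 27.17%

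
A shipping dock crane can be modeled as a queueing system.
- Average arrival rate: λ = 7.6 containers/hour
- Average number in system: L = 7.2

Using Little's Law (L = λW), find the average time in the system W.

Little's Law: L = λW, so W = L/λ
W = 7.2/7.6 = 0.9474 hours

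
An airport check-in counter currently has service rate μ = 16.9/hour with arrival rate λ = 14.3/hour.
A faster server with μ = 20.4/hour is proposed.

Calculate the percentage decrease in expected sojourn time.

System 1: ρ₁ = 14.3/16.9 = 0.8462, W₁ = 1/(16.9-14.3) = 0.3846
System 2: ρ₂ = 14.3/20.4 = 0.7010, W₂ = 1/(20.4-14.3) = 0.1639
Improvement: (W₁-W₂)/W₁ = (0.3846-0.1639)/0.3846 = 57.38%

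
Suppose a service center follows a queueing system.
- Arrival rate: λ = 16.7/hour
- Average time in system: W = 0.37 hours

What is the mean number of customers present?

Little's Law: L = λW
L = 16.7 × 0.37 = 6.1790 customers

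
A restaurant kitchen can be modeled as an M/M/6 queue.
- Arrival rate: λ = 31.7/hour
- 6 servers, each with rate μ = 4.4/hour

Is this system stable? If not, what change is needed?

Stability requires ρ = λ/(cμ) < 1
ρ = 31.7/(6 × 4.4) = 31.7/26.40 = 1.2008
Since 1.2008 ≥ 1, the system is UNSTABLE.
Need c > λ/μ = 31.7/4.4 = 7.20.
Minimum servers needed: c = 8.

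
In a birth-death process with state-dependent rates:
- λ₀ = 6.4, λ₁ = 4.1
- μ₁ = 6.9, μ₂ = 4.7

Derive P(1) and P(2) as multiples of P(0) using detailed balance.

Balance equations:
State 0: λ₀P₀ = μ₁P₁ → P₁ = (λ₀/μ₁)P₀ = (6.4/6.9)P₀ = 0.9275P₀
State 1: P₂ = (λ₀λ₁)/(μ₁μ₂)P₀ = (6.4×4.1)/(6.9×4.7)P₀ = 0.8091P₀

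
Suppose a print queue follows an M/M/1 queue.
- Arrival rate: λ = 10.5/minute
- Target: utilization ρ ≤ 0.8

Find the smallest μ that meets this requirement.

ρ = λ/μ, so μ = λ/ρ
μ ≥ 10.5/0.8 = 13.1250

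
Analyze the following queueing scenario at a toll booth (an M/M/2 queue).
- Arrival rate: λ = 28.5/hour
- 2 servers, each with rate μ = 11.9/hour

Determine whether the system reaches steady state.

Stability requires ρ = λ/(cμ) < 1
ρ = 28.5/(2 × 11.9) = 28.5/23.80 = 1.1975
Since 1.1975 ≥ 1, the system is UNSTABLE.
Need c > λ/μ = 28.5/11.9 = 2.39.
Minimum servers needed: c = 3.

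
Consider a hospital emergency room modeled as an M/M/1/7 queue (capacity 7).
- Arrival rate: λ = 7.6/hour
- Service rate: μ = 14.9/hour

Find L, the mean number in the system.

ρ = λ/μ = 7.6/14.9 = 0.51007
P₀ = (1-ρ)/(1-ρ^(K+1)) = (1-0.51007)/(1-0.51007^8) = 0.4899/0.9954 = 0.4922
P_K = P₀×ρ^K = 0.4922 × 0.51007^7 = 0.4922 × 0.008983 = 0.004421
L = ρ[1 - (K+1)ρ^K + Kρ^(K+1)] / [(1-ρ)(1-ρ^(K+1))]
L = 0.51007 × (1 - 8×0.008983 + 7×0.004582) / ((1 - 0.51007) × (1 - 0.004582)) = 1.0043 patients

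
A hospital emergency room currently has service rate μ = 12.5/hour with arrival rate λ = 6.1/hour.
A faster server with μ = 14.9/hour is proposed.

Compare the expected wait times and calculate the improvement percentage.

System 1: ρ₁ = 6.1/12.5 = 0.4880, W₁ = 1/(12.5-6.1) = 0.1562
System 2: ρ₂ = 6.1/14.9 = 0.4094, W₂ = 1/(14.9-6.1) = 0.1136
Improvement: (W₁-W₂)/W₁ = (0.1562-0.1136)/0.1562 = 27.27%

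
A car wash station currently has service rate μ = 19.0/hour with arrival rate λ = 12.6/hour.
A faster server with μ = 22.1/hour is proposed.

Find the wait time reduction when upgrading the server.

System 1: ρ₁ = 12.6/19.0 = 0.6632, W₁ = 1/(19.0-12.6) = 0.15625
System 2: ρ₂ = 12.6/22.1 = 0.5701, W₂ = 1/(22.1-12.6) = 0.10526
Improvement: (W₁-W₂)/W₁ = (0.15625-0.10526)/0.15625 = 32.63%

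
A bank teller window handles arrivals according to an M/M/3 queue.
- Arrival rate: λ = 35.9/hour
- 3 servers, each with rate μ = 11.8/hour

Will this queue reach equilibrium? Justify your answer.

Stability requires ρ = λ/(cμ) < 1
ρ = 35.9/(3 × 11.8) = 35.9/35.40 = 1.0141
Since 1.0141 ≥ 1, the system is UNSTABLE.
Need c > λ/μ = 35.9/11.8 = 3.04.
Minimum servers needed: c = 4.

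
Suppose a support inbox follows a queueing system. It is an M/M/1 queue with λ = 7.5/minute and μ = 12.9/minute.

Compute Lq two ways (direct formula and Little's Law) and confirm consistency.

Method 1 (direct): Lq = λ²/(μ(μ-λ)) = 56.25/(12.9 × 5.40) = 0.8075

Method 2 (Little's Law):
W = 1/(μ-λ) = 1/5.40 = 0.18519
Wq = W - 1/μ = 0.18519 - 0.077519 = 0.10767
Lq = λWq = 7.5 × 0.10767 = 0.8075 ✔ (matches Method 1)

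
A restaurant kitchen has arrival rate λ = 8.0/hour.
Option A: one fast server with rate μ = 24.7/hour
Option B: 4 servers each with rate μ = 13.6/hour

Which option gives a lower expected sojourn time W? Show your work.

Option A: single server μ = 24.7 (M/M/1)
  ρ_A = 8.0/24.7 = 0.3239
  W_A = 1/(μ-λ) = 1/(24.7-8.0) = 1/16.70 = 0.05988

Option B: 4 servers μ = 13.6 (M/M/4)
  ρ_B = λ/(cμ) = 8.0/(4×13.6) = 0.1471
  Offered load a = λ/μ = cρ = 8.0/13.6 = 0.5882
  P₀ = [ Σₙ₌₀^3 aⁿ/n! + a^4/(4!(1-ρ)) ]⁻¹
  Σ = a^0/0! + a^1/1! + a^2/2! + a^3/3! = 1.0000 + 0.58824 + 0.17301 + 0.033924 = 1.7952
  a^4/(4!(1-ρ)) = 0.11973/(24 × 0.85294) = 0.005849
  P₀ = 1/(1.7952 + 0.005849) = 0.5552
  Lq = P₀·a^4·ρ / (4!(1-ρ)²) = 0.5552 × 0.1197 × 0.1471 / (24 × 0.7275) = 0.0005599
  Wq_B = Lq/λ = 0.0005599/8.0 = 0.00006999
  W_B = Wq_B + 1/μ = 0.00006999 + 0.07353 = 0.07360

Since W_A = 0.05988 < W_B = 0.07360, Option A (single fast server) has the shorter time in system.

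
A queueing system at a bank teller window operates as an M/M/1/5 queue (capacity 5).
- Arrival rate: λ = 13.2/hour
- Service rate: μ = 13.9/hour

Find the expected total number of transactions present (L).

ρ = λ/μ = 13.2/13.9 = 0.94964
P₀ = (1-ρ)/(1-ρ^(K+1)) = (1-0.94964)/(1-0.94964^6) = 0.05036/0.2666 = 0.1889
P_K = P₀×ρ^K = 0.1889 × 0.94964^5 = 0.1889 × 0.7723 = 0.1459
L = ρ[1 - (K+1)ρ^K + Kρ^(K+1)] / [(1-ρ)(1-ρ^(K+1))]
L = 0.94964 × (1 - 6×0.772316 + 5×0.733422) / ((1 - 0.94964) × (1 - 0.733422)) = 2.3495 transactions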